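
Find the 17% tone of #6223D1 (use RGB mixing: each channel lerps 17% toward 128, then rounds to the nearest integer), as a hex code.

#6733C3

#6223D1 is rgb(98, 35, 209).
Lerp each channel 17% toward 128:
  R: 98 + 0.17×(128−98) = 98 + 5.1 = 103.1 → 103
  G: 35 + 0.17×(128−35) = 35 + 15.81 = 50.81 → 51
  B: 209 + 0.17×(128−209) = 209 − 13.77 = 195.23 → 195
rgb(103, 51, 195) = #6733C3.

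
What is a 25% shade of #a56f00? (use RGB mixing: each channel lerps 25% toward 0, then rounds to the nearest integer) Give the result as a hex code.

#7c5300

#a56f00 is rgb(165, 111, 0).
A 25% shade moves each channel 25% toward 0:
  R: 165 − 41.25 = 123.75 → 124
  G: 111 + 0.25×(0−111) = 111 − 27.75 = 83.25 → 83
  B: 0 + 0.25×(0−0) = 0 + 0 = 0 → 0
rgb(124, 83, 0) = #7c5300.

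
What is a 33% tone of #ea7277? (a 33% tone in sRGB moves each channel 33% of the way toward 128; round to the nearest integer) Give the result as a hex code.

#ea7277 is rgb(234, 114, 119).
Per channel, c → c + 0.33(128 − c):
  R: 234 + 0.33×(128−234) = 234 − 34.98 = 199.02 → 199
  G: 114 + 0.33×(128−114) = 114 + 4.62 = 118.62 → 119
  B: 119 + 0.33×(128−119) = 119 + 2.97 = 121.97 → 122
rgb(199, 119, 122) = #c7777a.

#c7777a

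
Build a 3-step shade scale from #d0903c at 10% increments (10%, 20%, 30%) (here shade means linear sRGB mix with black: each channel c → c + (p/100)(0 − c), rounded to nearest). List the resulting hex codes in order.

#d0903c is rgb(208, 144, 60).
10%: (208 − 20.8 = 187.2→187, 144 − 14.4 = 129.6→130, 60 − 6 = 54→54) → #bb8236
20%: (208 − 41.6 = 166.4→166, 144 − 28.8 = 115.2→115, 60 − 12 = 48→48) → #a67330
30%: (208 − 62.4 = 145.6→146, 144 − 43.2 = 100.8→101, 60 − 18 = 42→42) → #92652a

#bb8236, #a67330, #92652a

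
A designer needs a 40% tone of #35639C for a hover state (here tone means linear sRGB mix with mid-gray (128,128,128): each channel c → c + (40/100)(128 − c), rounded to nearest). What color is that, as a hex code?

#536F91

#35639C is rgb(53, 99, 156).
Per channel, c → c + 0.4(128 − c):
  R: 53 + 0.4×(128−53) = 53 + 30 = 83 → 83
  G: 99 + 11.6 = 110.6 → 111
  B: 156 − 11.2 = 144.8 → 145
rgb(83, 111, 145) = #536F91.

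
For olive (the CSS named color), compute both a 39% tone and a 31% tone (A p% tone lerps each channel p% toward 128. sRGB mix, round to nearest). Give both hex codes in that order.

#808032, #808028

CSS olive is rgb(128, 128, 0).
39% tone:
  R: 128 + 0.39×(128−128) = 128 + 0 = 128 → 128
  G: 128 + 0.39×(128−128) = 128 + 0 = 128 → 128
  B: 0 + 49.92 = 49.92 → 50
  → #808032
31% tone:
  R: 128 + 0.31×(128−128) = 128 + 0 = 128 → 128
  G: 128 + 0.31×(128−128) = 128 + 0 = 128 → 128
  B: 0 + 39.68 = 39.68 → 40
  → #808028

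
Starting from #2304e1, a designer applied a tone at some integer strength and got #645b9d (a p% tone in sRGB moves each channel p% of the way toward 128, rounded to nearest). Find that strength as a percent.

70%

#2304e1 is rgb(35, 4, 225); #645b9d is rgb(100, 91, 157).
On the G channel (widest range): 91 ≈ 4 + (p/100)(128 − 4), so p ≈ 100×(91 − 4)/(128 − 4) = 8700/124 = 70.16.
p = 70 reproduces all three channels after rounding.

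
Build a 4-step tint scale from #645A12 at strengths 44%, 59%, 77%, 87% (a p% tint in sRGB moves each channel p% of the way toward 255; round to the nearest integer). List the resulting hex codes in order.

#645A12 is rgb(100, 90, 18).
44%: (100 + 68.2 = 168.2→168, 90 + 72.6 = 162.6→163, 18 + 104.28 = 122.28→122) → #A8A37A
59%: (100 + 91.45 = 191.45→191, 90 + 97.35 = 187.35→187, 18 + 139.83 = 157.83→158) → #BFBB9E
77%: (100 + 119.35 = 219.35→219, 90 + 127.05 = 217.05→217, 18 + 182.49 = 200.49→200) → #DBD9C8
87%: (100 + 134.85 = 234.85→235, 90 + 143.55 = 233.55→234, 18 + 206.19 = 224.19→224) → #EBEAE0

#A8A37A, #BFBB9E, #DBD9C8, #EBEAE0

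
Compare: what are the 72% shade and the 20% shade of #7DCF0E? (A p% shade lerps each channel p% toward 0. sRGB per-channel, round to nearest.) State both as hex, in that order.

#7DCF0E is rgb(125, 207, 14).
72% shade:
  R: 125 + 0.72×(0−125) = 125 − 90 = 35 → 35
  G: 207 + 0.72×(0−207) = 207 − 149.04 = 57.96 → 58
  B: 14 − 10.08 = 3.92 → 4
  → #233A04
20% shade:
  R: 125 + 0.2×(0−125) = 125 − 25 = 100 → 100
  G: 207 − 41.4 = 165.6 → 166
  B: 14 − 2.8 = 11.2 → 11
  → #64A60B

#233A04, #64A60B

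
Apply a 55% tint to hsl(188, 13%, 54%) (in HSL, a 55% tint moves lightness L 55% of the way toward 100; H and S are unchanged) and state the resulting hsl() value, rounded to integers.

hsl(188, 13%, 79%)

L moves 55% from 54 toward 100: 54 + 25.3 = 79.3 → 79.
H and S are unchanged.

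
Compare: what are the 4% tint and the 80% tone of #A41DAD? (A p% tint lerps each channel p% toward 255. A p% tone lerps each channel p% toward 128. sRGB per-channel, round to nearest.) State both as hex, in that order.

#A41DAD is rgb(164, 29, 173).
4% tint:
  R: 164 + 3.64 = 167.64 → 168
  G: 29 + 0.04×(255−29) = 29 + 9.04 = 38.04 → 38
  B: 173 + 0.04×(255−173) = 173 + 3.28 = 176.28 → 176
  → #A826B0
80% tone:
  R: 164 − 28.8 = 135.2 → 135
  G: 29 + 79.2 = 108.2 → 108
  B: 173 + 0.8×(128−173) = 173 − 36 = 137 → 137
  → #876C89

#A826B0, #876C89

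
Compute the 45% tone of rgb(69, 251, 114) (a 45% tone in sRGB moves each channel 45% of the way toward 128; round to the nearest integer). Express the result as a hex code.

Lerp each channel 45% toward 128:
  R: 69 + 0.45×(128−69) = 69 + 26.55 = 95.55 → 96
  G: 251 + 0.45×(128−251) = 251 − 55.35 = 195.65 → 196
  B: 114 + 0.45×(128−114) = 114 + 6.3 = 120.3 → 120
rgb(96, 196, 120) = #60C478.

#60C478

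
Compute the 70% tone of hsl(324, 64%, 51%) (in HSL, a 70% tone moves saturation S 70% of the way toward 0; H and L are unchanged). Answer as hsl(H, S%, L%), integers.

S moves 70% from 64 toward 0: 64 − 44.8 = 19.2 → 19.
H and L are unchanged.

hsl(324, 19%, 51%)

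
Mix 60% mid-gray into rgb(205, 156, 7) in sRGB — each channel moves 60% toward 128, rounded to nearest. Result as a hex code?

Per channel, c → c + 0.6(128 − c):
  R: 205 + 0.6×(128−205) = 205 − 46.2 = 158.8 → 159
  G: 156 + 0.6×(128−156) = 156 − 16.8 = 139.2 → 139
  B: 7 + 0.6×(128−7) = 7 + 72.6 = 79.6 → 80
rgb(159, 139, 80) = #9f8b50.

#9f8b50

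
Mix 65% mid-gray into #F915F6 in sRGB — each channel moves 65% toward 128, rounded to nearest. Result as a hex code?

#F915F6 is rgb(249, 21, 246).
Per channel, c → c + 0.65(128 − c):
  R: 249 + 0.65×(128−249) = 249 − 78.65 = 170.35 → 170
  G: 21 + 69.55 = 90.55 → 91
  B: 246 + 0.65×(128−246) = 246 − 76.7 = 169.3 → 169
rgb(170, 91, 169) = #AA5BA9.

#AA5BA9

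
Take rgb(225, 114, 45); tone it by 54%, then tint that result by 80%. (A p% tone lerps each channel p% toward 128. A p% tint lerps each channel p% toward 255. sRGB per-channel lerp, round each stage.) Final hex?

#EFE4DE

Lerp each channel 54% toward 128:
  R: 225 + 0.54×(128−225) = 225 − 52.38 = 172.62 → 173
  G: 114 + 0.54×(128−114) = 114 + 7.56 = 121.56 → 122
  B: 45 + 0.54×(128−45) = 45 + 44.82 = 89.82 → 90
After the tone: rgb(173, 122, 90) = #AD7A5A.
Per channel, c → c + 0.8(255 − c):
  R: 173 + 0.8×(255−173) = 173 + 65.6 = 238.6 → 239
  G: 122 + 0.8×(255−122) = 122 + 106.4 = 228.4 → 228
  B: 90 + 0.8×(255−90) = 90 + 132 = 222 → 222
rgb(239, 228, 222) = #EFE4DE.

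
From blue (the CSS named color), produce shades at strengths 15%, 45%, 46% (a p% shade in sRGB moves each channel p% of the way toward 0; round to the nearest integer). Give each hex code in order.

#0000D9, #00008C, #00008A

CSS blue is rgb(0, 0, 255).
15%: (0→0, 0→0, 255 − 38.25 = 216.75→217) → #0000D9
45%: (0→0, 0→0, 255 − 114.75 = 140.25→140) → #00008C
46%: (0→0, 0→0, 255 − 117.3 = 137.7→138) → #00008A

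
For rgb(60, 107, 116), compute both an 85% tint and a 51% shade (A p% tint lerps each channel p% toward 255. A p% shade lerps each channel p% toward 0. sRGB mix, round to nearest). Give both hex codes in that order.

#E2E9EA, #1D3439

85% tint:
  R: 60 + 0.85×(255−60) = 60 + 165.75 = 225.75 → 226
  G: 107 + 0.85×(255−107) = 107 + 125.8 = 232.8 → 233
  B: 116 + 118.15 = 234.15 → 234
  → #E2E9EA
51% shade:
  R: 60 + 0.51×(0−60) = 60 − 30.6 = 29.4 → 29
  G: 107 − 54.57 = 52.43 → 52
  B: 116 + 0.51×(0−116) = 116 − 59.16 = 56.84 → 57
  → #1D3439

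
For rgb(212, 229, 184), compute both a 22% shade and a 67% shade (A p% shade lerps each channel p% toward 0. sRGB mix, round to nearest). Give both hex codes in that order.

#A5B390, #464C3D

22% shade:
  R: 212 + 0.22×(0−212) = 212 − 46.64 = 165.36 → 165
  G: 229 + 0.22×(0−229) = 229 − 50.38 = 178.62 → 179
  B: 184 − 40.48 = 143.52 → 144
  → #A5B390
67% shade:
  R: 212 − 142.04 = 69.96 → 70
  G: 229 − 153.43 = 75.57 → 76
  B: 184 + 0.67×(0−184) = 184 − 123.28 = 60.72 → 61
  → #464C3D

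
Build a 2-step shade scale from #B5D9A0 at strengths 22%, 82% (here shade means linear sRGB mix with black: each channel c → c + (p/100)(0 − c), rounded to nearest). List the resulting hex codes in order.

#8DA97D, #21271D

#B5D9A0 is rgb(181, 217, 160).
22%: (181 − 39.82 = 141.18→141, 217 − 47.74 = 169.26→169, 160 − 35.2 = 124.8→125) → #8DA97D
82%: (181 − 148.42 = 32.58→33, 217 − 177.94 = 39.06→39, 160 − 131.2 = 28.8→29) → #21271D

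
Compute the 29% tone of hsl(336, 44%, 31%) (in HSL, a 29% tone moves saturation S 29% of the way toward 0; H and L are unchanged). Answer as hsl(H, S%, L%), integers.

S moves 29% from 44 toward 0: 44 − 12.76 = 31.24 → 31.
H and L are unchanged.

hsl(336, 31%, 31%)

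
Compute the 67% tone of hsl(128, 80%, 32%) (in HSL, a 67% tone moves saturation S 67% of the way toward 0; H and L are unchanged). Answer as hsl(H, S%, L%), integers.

S moves 67% from 80 toward 0: 80 − 53.6 = 26.4 → 26.
H and L are unchanged.

hsl(128, 26%, 32%)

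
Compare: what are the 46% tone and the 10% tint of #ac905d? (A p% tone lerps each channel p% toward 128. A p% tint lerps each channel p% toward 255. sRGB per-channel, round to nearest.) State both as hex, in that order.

#ac905d is rgb(172, 144, 93).
46% tone:
  R: 172 − 20.24 = 151.76 → 152
  G: 144 + 0.46×(128−144) = 144 − 7.36 = 136.64 → 137
  B: 93 + 0.46×(128−93) = 93 + 16.1 = 109.1 → 109
  → #98896d
10% tint:
  R: 172 + 0.1×(255−172) = 172 + 8.3 = 180.3 → 180
  G: 144 + 11.1 = 155.1 → 155
  B: 93 + 16.2 = 109.2 → 109
  → #b49b6d

#98896d, #b49b6d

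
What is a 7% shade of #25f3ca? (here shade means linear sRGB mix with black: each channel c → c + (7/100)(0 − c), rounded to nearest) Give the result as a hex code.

#25f3ca is rgb(37, 243, 202).
Per channel, c → c + 0.07(0 − c):
  R: 37 + 0.07×(0−37) = 37 − 2.59 = 34.41 → 34
  G: 243 + 0.07×(0−243) = 243 − 17.01 = 225.99 → 226
  B: 202 + 0.07×(0−202) = 202 − 14.14 = 187.86 → 188
rgb(34, 226, 188) = #22e2bc.

#22e2bc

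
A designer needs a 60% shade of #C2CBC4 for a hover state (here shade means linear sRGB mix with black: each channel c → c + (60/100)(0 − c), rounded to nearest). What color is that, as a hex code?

#C2CBC4 is rgb(194, 203, 196).
Per channel, c → c + 0.6(0 − c):
  R: 194 + 0.6×(0−194) = 194 − 116.4 = 77.6 → 78
  G: 203 + 0.6×(0−203) = 203 − 121.8 = 81.2 → 81
  B: 196 + 0.6×(0−196) = 196 − 117.6 = 78.4 → 78
rgb(78, 81, 78) = #4E514E.

#4E514E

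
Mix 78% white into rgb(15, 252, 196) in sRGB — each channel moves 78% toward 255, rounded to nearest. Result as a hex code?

A 78% tint moves each channel 78% toward 255:
  R: 15 + 0.78×(255−15) = 15 + 187.2 = 202.2 → 202
  G: 252 + 0.78×(255−252) = 252 + 2.34 = 254.34 → 254
  B: 196 + 0.78×(255−196) = 196 + 46.02 = 242.02 → 242
rgb(202, 254, 242) = #cafef2.

#cafef2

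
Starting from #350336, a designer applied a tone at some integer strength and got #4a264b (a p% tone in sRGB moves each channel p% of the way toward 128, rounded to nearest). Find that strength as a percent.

28%

#350336 is rgb(53, 3, 54); #4a264b is rgb(74, 38, 75).
On the G channel (widest range): 38 ≈ 3 + (p/100)(128 − 3), so p ≈ 100×(38 − 3)/(128 − 3) = 3500/125 = 28.00.
p = 28 reproduces all three channels after rounding.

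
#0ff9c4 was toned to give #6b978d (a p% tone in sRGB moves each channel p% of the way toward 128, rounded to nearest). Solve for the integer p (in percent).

#0ff9c4 is rgb(15, 249, 196); #6b978d is rgb(107, 151, 141).
On the G channel (widest range): 151 ≈ 249 + (p/100)(128 − 249), so p ≈ 100×(151 − 249)/(128 − 249) = -9800/-121 = 80.99.
p = 81 reproduces all three channels after rounding.

81%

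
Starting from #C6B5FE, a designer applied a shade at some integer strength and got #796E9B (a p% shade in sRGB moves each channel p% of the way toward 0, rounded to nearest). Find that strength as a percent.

#C6B5FE is rgb(198, 181, 254); #796E9B is rgb(121, 110, 155).
On the B channel (widest range): 155 ≈ 254 + (p/100)(0 − 254), so p ≈ 100×(155 − 254)/(0 − 254) = -9900/-254 = 38.98.
p = 39 reproduces all three channels after rounding.

39%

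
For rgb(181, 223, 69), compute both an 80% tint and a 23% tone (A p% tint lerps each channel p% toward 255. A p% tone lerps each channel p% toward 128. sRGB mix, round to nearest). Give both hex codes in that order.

#F0F9DA, #A9C953

80% tint:
  R: 181 + 0.8×(255−181) = 181 + 59.2 = 240.2 → 240
  G: 223 + 0.8×(255−223) = 223 + 25.6 = 248.6 → 249
  B: 69 + 148.8 = 217.8 → 218
  → #F0F9DA
23% tone:
  R: 181 − 12.19 = 168.81 → 169
  G: 223 + 0.23×(128−223) = 223 − 21.85 = 201.15 → 201
  B: 69 + 13.57 = 82.57 → 83
  → #A9C953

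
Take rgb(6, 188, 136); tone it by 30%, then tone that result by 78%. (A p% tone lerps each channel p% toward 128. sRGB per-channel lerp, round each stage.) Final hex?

#6D8981

A 30% tone moves each channel 30% toward 128:
  R: 6 + 0.3×(128−6) = 6 + 36.6 = 42.6 → 43
  G: 188 + 0.3×(128−188) = 188 − 18 = 170 → 170
  B: 136 + 0.3×(128−136) = 136 − 2.4 = 133.6 → 134
After the tone: rgb(43, 170, 134) = #2BAA86.
Per channel, c → c + 0.78(128 − c):
  R: 43 + 66.3 = 109.3 → 109
  G: 170 − 32.76 = 137.24 → 137
  B: 134 − 4.68 = 129.32 → 129
rgb(109, 137, 129) = #6D8981.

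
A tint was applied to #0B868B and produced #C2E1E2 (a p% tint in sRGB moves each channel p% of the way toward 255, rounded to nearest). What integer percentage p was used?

75%

#0B868B is rgb(11, 134, 139); #C2E1E2 is rgb(194, 225, 226).
On the R channel (widest range): 194 ≈ 11 + (p/100)(255 − 11), so p ≈ 100×(194 − 11)/(255 − 11) = 18300/244 = 75.00.
p = 75 reproduces all three channels after rounding.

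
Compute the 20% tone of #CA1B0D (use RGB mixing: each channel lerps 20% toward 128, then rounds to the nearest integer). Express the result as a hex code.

#CA1B0D is rgb(202, 27, 13).
Lerp each channel 20% toward 128:
  R: 202 + 0.2×(128−202) = 202 − 14.8 = 187.2 → 187
  G: 27 + 0.2×(128−27) = 27 + 20.2 = 47.2 → 47
  B: 13 + 23 = 36 → 36
rgb(187, 47, 36) = #BB2F24.

#BB2F24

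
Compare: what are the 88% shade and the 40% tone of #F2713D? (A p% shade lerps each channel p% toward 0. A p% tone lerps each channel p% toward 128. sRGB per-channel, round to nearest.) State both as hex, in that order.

#F2713D is rgb(242, 113, 61).
88% shade:
  R: 242 − 212.96 = 29.04 → 29
  G: 113 − 99.44 = 13.56 → 14
  B: 61 − 53.68 = 7.32 → 7
  → #1D0E07
40% tone:
  R: 242 − 45.6 = 196.4 → 196
  G: 113 + 6 = 119 → 119
  B: 61 + 26.8 = 87.8 → 88
  → #C47758

#1D0E07, #C47758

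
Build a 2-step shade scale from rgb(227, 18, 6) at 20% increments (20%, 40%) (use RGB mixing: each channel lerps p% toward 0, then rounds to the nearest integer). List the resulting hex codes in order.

#b60e05, #880b04

20%: (227 − 45.4 = 181.6→182, 18 − 3.6 = 14.4→14, 6 − 1.2 = 4.8→5) → #b60e05
40%: (227 − 90.8 = 136.2→136, 18 − 7.2 = 10.8→11, 6 − 2.4 = 3.6→4) → #880b04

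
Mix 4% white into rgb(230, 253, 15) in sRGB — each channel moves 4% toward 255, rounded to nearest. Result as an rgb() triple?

rgb(231, 253, 25)

Per channel, c → c + 0.04(255 − c):
  R: 230 + 0.04×(255−230) = 230 + 1 = 231 → 231
  G: 253 + 0.04×(255−253) = 253 + 0.08 = 253.08 → 253
  B: 15 + 9.6 = 24.6 → 25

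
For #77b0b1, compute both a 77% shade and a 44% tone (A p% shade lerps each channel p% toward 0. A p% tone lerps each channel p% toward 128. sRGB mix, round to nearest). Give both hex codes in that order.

#1b2829, #7b9b9b

#77b0b1 is rgb(119, 176, 177).
77% shade:
  R: 119 + 0.77×(0−119) = 119 − 91.63 = 27.37 → 27
  G: 176 + 0.77×(0−176) = 176 − 135.52 = 40.48 → 40
  B: 177 − 136.29 = 40.71 → 41
  → #1b2829
44% tone:
  R: 119 + 0.44×(128−119) = 119 + 3.96 = 122.96 → 123
  G: 176 + 0.44×(128−176) = 176 − 21.12 = 154.88 → 155
  B: 177 − 21.56 = 155.44 → 155
  → #7b9b9b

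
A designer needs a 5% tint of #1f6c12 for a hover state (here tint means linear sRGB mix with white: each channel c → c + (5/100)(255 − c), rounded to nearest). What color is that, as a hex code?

#2a731e

#1f6c12 is rgb(31, 108, 18).
A 5% tint moves each channel 5% toward 255:
  R: 31 + 0.05×(255−31) = 31 + 11.2 = 42.2 → 42
  G: 108 + 0.05×(255−108) = 108 + 7.35 = 115.35 → 115
  B: 18 + 0.05×(255−18) = 18 + 11.85 = 29.85 → 30
rgb(42, 115, 30) = #2a731e.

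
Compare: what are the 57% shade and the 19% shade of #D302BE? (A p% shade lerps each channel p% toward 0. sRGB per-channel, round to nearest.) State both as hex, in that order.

#5B0152, #AB029A

#D302BE is rgb(211, 2, 190).
57% shade:
  R: 211 + 0.57×(0−211) = 211 − 120.27 = 90.73 → 91
  G: 2 + 0.57×(0−2) = 2 − 1.14 = 0.86 → 1
  B: 190 + 0.57×(0−190) = 190 − 108.3 = 81.7 → 82
  → #5B0152
19% shade:
  R: 211 − 40.09 = 170.91 → 171
  G: 2 − 0.38 = 1.62 → 2
  B: 190 + 0.19×(0−190) = 190 − 36.1 = 153.9 → 154
  → #AB029A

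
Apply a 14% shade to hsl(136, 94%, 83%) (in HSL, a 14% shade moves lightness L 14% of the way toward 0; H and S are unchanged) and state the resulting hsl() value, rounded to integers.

hsl(136, 94%, 71%)

L moves 14% from 83 toward 0: 83 − 11.62 = 71.38 → 71.
H and S are unchanged.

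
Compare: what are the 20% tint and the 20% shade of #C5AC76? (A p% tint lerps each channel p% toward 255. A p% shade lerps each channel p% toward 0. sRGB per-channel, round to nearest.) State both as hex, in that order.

#C5AC76 is rgb(197, 172, 118).
20% tint:
  R: 197 + 11.6 = 208.6 → 209
  G: 172 + 16.6 = 188.6 → 189
  B: 118 + 27.4 = 145.4 → 145
  → #D1BD91
20% shade:
  R: 197 − 39.4 = 157.6 → 158
  G: 172 + 0.2×(0−172) = 172 − 34.4 = 137.6 → 138
  B: 118 − 23.6 = 94.4 → 94
  → #9E8A5E

#D1BD91, #9E8A5E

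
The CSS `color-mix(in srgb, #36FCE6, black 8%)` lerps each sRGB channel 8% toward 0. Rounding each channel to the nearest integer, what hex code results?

#32E8D4

#36FCE6 is rgb(54, 252, 230).
An 8% shade moves each channel 8% toward 0:
  R: 54 + 0.08×(0−54) = 54 − 4.32 = 49.68 → 50
  G: 252 − 20.16 = 231.84 → 232
  B: 230 + 0.08×(0−230) = 230 − 18.4 = 211.6 → 212
rgb(50, 232, 212) = #32E8D4.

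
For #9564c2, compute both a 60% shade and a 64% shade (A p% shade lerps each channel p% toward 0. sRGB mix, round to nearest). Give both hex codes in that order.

#9564c2 is rgb(149, 100, 194).
60% shade:
  R: 149 − 89.4 = 59.6 → 60
  G: 100 + 0.6×(0−100) = 100 − 60 = 40 → 40
  B: 194 − 116.4 = 77.6 → 78
  → #3c284e
64% shade:
  R: 149 + 0.64×(0−149) = 149 − 95.36 = 53.64 → 54
  G: 100 − 64 = 36 → 36
  B: 194 − 124.16 = 69.84 → 70
  → #362446

#3c284e, #362446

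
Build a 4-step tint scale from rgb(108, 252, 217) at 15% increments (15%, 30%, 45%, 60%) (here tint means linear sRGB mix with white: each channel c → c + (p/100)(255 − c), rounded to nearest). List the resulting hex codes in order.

#82FCDF, #98FDE4, #AEFDEA, #C4FEF0

15%: (108 + 22.05 = 130.05→130, 252→252, 217 + 5.7 = 222.7→223) → #82FCDF
30%: (108 + 44.1 = 152.1→152, 252 + 0.9 = 252.9→253, 217 + 11.4 = 228.4→228) → #98FDE4
45%: (108 + 66.15 = 174.15→174, 252 + 1.35 = 253.35→253, 217 + 17.1 = 234.1→234) → #AEFDEA
60%: (108 + 88.2 = 196.2→196, 252 + 1.8 = 253.8→254, 217 + 22.8 = 239.8→240) → #C4FEF0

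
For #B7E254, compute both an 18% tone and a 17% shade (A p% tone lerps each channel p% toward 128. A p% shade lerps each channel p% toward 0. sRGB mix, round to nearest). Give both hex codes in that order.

#ADD05C, #98BC46

#B7E254 is rgb(183, 226, 84).
18% tone:
  R: 183 + 0.18×(128−183) = 183 − 9.9 = 173.1 → 173
  G: 226 + 0.18×(128−226) = 226 − 17.64 = 208.36 → 208
  B: 84 + 7.92 = 91.92 → 92
  → #ADD05C
17% shade:
  R: 183 + 0.17×(0−183) = 183 − 31.11 = 151.89 → 152
  G: 226 − 38.42 = 187.58 → 188
  B: 84 − 14.28 = 69.72 → 70
  → #98BC46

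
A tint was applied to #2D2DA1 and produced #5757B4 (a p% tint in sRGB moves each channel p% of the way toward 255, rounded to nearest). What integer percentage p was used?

#2D2DA1 is rgb(45, 45, 161); #5757B4 is rgb(87, 87, 180).
On the R channel (widest range): 87 ≈ 45 + (p/100)(255 − 45), so p ≈ 100×(87 − 45)/(255 − 45) = 4200/210 = 20.00.
p = 20 reproduces all three channels after rounding.

20%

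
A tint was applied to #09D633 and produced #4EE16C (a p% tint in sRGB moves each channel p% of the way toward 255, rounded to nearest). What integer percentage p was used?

#09D633 is rgb(9, 214, 51); #4EE16C is rgb(78, 225, 108).
On the R channel (widest range): 78 ≈ 9 + (p/100)(255 − 9), so p ≈ 100×(78 − 9)/(255 − 9) = 6900/246 = 28.05.
p = 28 reproduces all three channels after rounding.

28%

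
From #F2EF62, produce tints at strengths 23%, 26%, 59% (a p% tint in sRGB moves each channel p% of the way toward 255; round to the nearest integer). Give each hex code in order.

#F2EF62 is rgb(242, 239, 98).
23%: (242 + 2.99 = 244.99→245, 239 + 3.68 = 242.68→243, 98 + 36.11 = 134.11→134) → #F5F386
26%: (242 + 3.38 = 245.38→245, 239 + 4.16 = 243.16→243, 98 + 40.82 = 138.82→139) → #F5F38B
59%: (242 + 7.67 = 249.67→250, 239 + 9.44 = 248.44→248, 98 + 92.63 = 190.63→191) → #FAF8BF

#F5F386, #F5F38B, #FAF8BF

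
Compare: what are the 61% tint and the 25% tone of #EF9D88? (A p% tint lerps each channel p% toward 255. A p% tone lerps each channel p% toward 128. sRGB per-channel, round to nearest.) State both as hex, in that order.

#F9D9D1, #D39686

#EF9D88 is rgb(239, 157, 136).
61% tint:
  R: 239 + 0.61×(255−239) = 239 + 9.76 = 248.76 → 249
  G: 157 + 0.61×(255−157) = 157 + 59.78 = 216.78 → 217
  B: 136 + 72.59 = 208.59 → 209
  → #F9D9D1
25% tone:
  R: 239 + 0.25×(128−239) = 239 − 27.75 = 211.25 → 211
  G: 157 + 0.25×(128−157) = 157 − 7.25 = 149.75 → 150
  B: 136 + 0.25×(128−136) = 136 − 2 = 134 → 134
  → #D39686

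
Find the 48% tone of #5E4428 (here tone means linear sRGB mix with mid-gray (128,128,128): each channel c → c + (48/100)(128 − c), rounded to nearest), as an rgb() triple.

#5E4428 is rgb(94, 68, 40).
Per channel, c → c + 0.48(128 − c):
  R: 94 + 0.48×(128−94) = 94 + 16.32 = 110.32 → 110
  G: 68 + 28.8 = 96.8 → 97
  B: 40 + 42.24 = 82.24 → 82

rgb(110, 97, 82)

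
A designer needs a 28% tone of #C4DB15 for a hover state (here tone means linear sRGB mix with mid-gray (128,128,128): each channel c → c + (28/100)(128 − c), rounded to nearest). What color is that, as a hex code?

#B1C233

#C4DB15 is rgb(196, 219, 21).
A 28% tone moves each channel 28% toward 128:
  R: 196 − 19.04 = 176.96 → 177
  G: 219 − 25.48 = 193.52 → 194
  B: 21 + 0.28×(128−21) = 21 + 29.96 = 50.96 → 51
rgb(177, 194, 51) = #B1C233.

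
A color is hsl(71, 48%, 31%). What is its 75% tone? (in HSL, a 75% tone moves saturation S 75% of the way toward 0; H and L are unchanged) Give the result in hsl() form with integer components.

hsl(71, 12%, 31%)

S moves 75% from 48 toward 0: 48 − 36 = 12 → 12.
H and L are unchanged.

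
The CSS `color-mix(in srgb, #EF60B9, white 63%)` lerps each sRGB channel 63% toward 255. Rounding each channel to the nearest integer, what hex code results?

#F9C4E5

#EF60B9 is rgb(239, 96, 185).
A 63% tint moves each channel 63% toward 255:
  R: 239 + 10.08 = 249.08 → 249
  G: 96 + 0.63×(255−96) = 96 + 100.17 = 196.17 → 196
  B: 185 + 0.63×(255−185) = 185 + 44.1 = 229.1 → 229
rgb(249, 196, 229) = #F9C4E5.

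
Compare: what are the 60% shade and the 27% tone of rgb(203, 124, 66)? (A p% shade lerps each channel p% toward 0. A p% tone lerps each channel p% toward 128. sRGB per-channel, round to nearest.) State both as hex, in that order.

#51321A, #B77D53

60% shade:
  R: 203 + 0.6×(0−203) = 203 − 121.8 = 81.2 → 81
  G: 124 − 74.4 = 49.6 → 50
  B: 66 − 39.6 = 26.4 → 26
  → #51321A
27% tone:
  R: 203 + 0.27×(128−203) = 203 − 20.25 = 182.75 → 183
  G: 124 + 1.08 = 125.08 → 125
  B: 66 + 0.27×(128−66) = 66 + 16.74 = 82.74 → 83
  → #B77D53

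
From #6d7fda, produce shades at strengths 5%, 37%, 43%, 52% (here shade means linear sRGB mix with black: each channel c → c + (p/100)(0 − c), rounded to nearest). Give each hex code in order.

#6879cf, #455089, #3e487c, #343d69

#6d7fda is rgb(109, 127, 218).
5%: (109 − 5.45 = 103.55→104, 127 − 6.35 = 120.65→121, 218 − 10.9 = 207.1→207) → #6879cf
37%: (109 − 40.33 = 68.67→69, 127 − 46.99 = 80.01→80, 218 − 80.66 = 137.34→137) → #455089
43%: (109 − 46.87 = 62.13→62, 127 − 54.61 = 72.39→72, 218 − 93.74 = 124.26→124) → #3e487c
52%: (109 − 56.68 = 52.32→52, 127 − 66.04 = 60.96→61, 218 − 113.36 = 104.64→105) → #343d69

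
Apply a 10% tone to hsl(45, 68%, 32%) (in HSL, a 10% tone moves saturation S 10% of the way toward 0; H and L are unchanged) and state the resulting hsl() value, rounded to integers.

hsl(45, 61%, 32%)

S moves 10% from 68 toward 0: 68 − 6.8 = 61.2 → 61.
H and L are unchanged.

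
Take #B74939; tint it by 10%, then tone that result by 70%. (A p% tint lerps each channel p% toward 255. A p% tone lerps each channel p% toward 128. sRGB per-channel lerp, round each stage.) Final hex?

#937571

#B74939 is rgb(183, 73, 57).
Per channel, c → c + 0.1(255 − c):
  R: 183 + 0.1×(255−183) = 183 + 7.2 = 190.2 → 190
  G: 73 + 0.1×(255−73) = 73 + 18.2 = 91.2 → 91
  B: 57 + 0.1×(255−57) = 57 + 19.8 = 76.8 → 77
After the tint: rgb(190, 91, 77) = #BE5B4D.
A 70% tone moves each channel 70% toward 128:
  R: 190 − 43.4 = 146.6 → 147
  G: 91 + 25.9 = 116.9 → 117
  B: 77 + 35.7 = 112.7 → 113
rgb(147, 117, 113) = #937571.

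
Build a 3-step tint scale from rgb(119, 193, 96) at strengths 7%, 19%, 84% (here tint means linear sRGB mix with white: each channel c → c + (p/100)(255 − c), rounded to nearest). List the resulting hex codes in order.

7%: (119 + 9.52 = 128.52→129, 193 + 4.34 = 197.34→197, 96 + 11.13 = 107.13→107) → #81C56B
19%: (119 + 25.84 = 144.84→145, 193 + 11.78 = 204.78→205, 96 + 30.21 = 126.21→126) → #91CD7E
84%: (119 + 114.24 = 233.24→233, 193 + 52.08 = 245.08→245, 96 + 133.56 = 229.56→230) → #E9F5E6

#81C56B, #91CD7E, #E9F5E6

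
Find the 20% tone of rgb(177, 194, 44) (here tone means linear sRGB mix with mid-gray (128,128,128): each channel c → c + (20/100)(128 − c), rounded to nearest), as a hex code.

Lerp each channel 20% toward 128:
  R: 177 − 9.8 = 167.2 → 167
  G: 194 + 0.2×(128−194) = 194 − 13.2 = 180.8 → 181
  B: 44 + 0.2×(128−44) = 44 + 16.8 = 60.8 → 61
rgb(167, 181, 61) = #A7B53D.

#A7B53D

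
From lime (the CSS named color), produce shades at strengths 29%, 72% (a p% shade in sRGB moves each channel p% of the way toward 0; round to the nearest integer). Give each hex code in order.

#00b500, #004700

CSS lime is rgb(0, 255, 0).
29%: (0→0, 255 − 73.95 = 181.05→181, 0→0) → #00b500
72%: (0→0, 255 − 183.6 = 71.4→71, 0→0) → #004700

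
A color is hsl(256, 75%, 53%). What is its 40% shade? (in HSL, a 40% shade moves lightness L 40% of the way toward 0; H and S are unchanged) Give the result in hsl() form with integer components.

hsl(256, 75%, 32%)

L moves 40% from 53 toward 0: 53 − 21.2 = 31.8 → 32.
H and S are unchanged.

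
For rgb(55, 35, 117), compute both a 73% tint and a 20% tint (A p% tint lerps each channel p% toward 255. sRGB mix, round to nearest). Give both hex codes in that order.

73% tint:
  R: 55 + 146 = 201 → 201
  G: 35 + 160.6 = 195.6 → 196
  B: 117 + 100.74 = 217.74 → 218
  → #c9c4da
20% tint:
  R: 55 + 40 = 95 → 95
  G: 35 + 0.2×(255−35) = 35 + 44 = 79 → 79
  B: 117 + 27.6 = 144.6 → 145
  → #5f4f91

#c9c4da, #5f4f91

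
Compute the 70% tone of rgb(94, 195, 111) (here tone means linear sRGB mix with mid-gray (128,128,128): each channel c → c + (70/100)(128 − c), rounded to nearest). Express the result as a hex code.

#76947B

A 70% tone moves each channel 70% toward 128:
  R: 94 + 23.8 = 117.8 → 118
  G: 195 + 0.7×(128−195) = 195 − 46.9 = 148.1 → 148
  B: 111 + 11.9 = 122.9 → 123
rgb(118, 148, 123) = #76947B.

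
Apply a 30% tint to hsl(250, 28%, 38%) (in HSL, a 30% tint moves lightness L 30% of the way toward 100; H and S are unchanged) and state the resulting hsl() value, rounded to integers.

hsl(250, 28%, 57%)

L moves 30% from 38 toward 100: 38 + 18.6 = 56.6 → 57.
H and S are unchanged.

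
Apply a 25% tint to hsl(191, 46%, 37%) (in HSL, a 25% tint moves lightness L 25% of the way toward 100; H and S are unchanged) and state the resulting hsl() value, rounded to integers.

L moves 25% from 37 toward 100: 37 + 15.75 = 52.75 → 53.
H and S are unchanged.

hsl(191, 46%, 53%)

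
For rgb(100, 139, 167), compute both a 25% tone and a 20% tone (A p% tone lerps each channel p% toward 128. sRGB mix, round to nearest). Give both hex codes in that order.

#6b889d, #6a899f

25% tone:
  R: 100 + 7 = 107 → 107
  G: 139 + 0.25×(128−139) = 139 − 2.75 = 136.25 → 136
  B: 167 − 9.75 = 157.25 → 157
  → #6b889d
20% tone:
  R: 100 + 0.2×(128−100) = 100 + 5.6 = 105.6 → 106
  G: 139 + 0.2×(128−139) = 139 − 2.2 = 136.8 → 137
  B: 167 + 0.2×(128−167) = 167 − 7.8 = 159.2 → 159
  → #6a899f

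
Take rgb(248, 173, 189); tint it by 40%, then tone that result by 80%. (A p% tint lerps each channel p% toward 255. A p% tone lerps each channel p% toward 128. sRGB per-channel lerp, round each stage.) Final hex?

#999091

A 40% tint moves each channel 40% toward 255:
  R: 248 + 2.8 = 250.8 → 251
  G: 173 + 32.8 = 205.8 → 206
  B: 189 + 26.4 = 215.4 → 215
After the tint: rgb(251, 206, 215) = #FBCED7.
An 80% tone moves each channel 80% toward 128:
  R: 251 + 0.8×(128−251) = 251 − 98.4 = 152.6 → 153
  G: 206 − 62.4 = 143.6 → 144
  B: 215 + 0.8×(128−215) = 215 − 69.6 = 145.4 → 145
rgb(153, 144, 145) = #999091.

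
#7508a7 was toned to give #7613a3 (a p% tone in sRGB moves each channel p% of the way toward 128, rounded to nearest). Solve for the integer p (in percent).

#7508a7 is rgb(117, 8, 167); #7613a3 is rgb(118, 19, 163).
On the G channel (widest range): 19 ≈ 8 + (p/100)(128 − 8), so p ≈ 100×(19 − 8)/(128 − 8) = 1100/120 = 9.17.
p = 9 reproduces all three channels after rounding.

9%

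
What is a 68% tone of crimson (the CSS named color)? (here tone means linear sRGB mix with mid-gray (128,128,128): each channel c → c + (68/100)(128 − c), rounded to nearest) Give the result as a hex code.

#9D5D6A

CSS crimson is rgb(220, 20, 60).
A 68% tone moves each channel 68% toward 128:
  R: 220 − 62.56 = 157.44 → 157
  G: 20 + 0.68×(128−20) = 20 + 73.44 = 93.44 → 93
  B: 60 + 46.24 = 106.24 → 106
rgb(157, 93, 106) = #9D5D6A.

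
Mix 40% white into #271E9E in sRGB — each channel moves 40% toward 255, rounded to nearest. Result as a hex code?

#7D78C5

#271E9E is rgb(39, 30, 158).
A 40% tint moves each channel 40% toward 255:
  R: 39 + 0.4×(255−39) = 39 + 86.4 = 125.4 → 125
  G: 30 + 90 = 120 → 120
  B: 158 + 0.4×(255−158) = 158 + 38.8 = 196.8 → 197
rgb(125, 120, 197) = #7D78C5.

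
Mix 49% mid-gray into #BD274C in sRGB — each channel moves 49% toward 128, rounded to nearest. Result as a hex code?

#9F5365

#BD274C is rgb(189, 39, 76).
Lerp each channel 49% toward 128:
  R: 189 + 0.49×(128−189) = 189 − 29.89 = 159.11 → 159
  G: 39 + 0.49×(128−39) = 39 + 43.61 = 82.61 → 83
  B: 76 + 0.49×(128−76) = 76 + 25.48 = 101.48 → 101
rgb(159, 83, 101) = #9F5365.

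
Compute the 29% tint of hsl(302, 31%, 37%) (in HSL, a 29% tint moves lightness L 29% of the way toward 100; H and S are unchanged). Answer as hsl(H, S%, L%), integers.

L moves 29% from 37 toward 100: 37 + 18.27 = 55.27 → 55.
H and S are unchanged.

hsl(302, 31%, 55%)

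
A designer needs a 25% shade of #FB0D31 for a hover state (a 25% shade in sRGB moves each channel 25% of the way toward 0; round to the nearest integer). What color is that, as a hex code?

#FB0D31 is rgb(251, 13, 49).
Lerp each channel 25% toward 0:
  R: 251 + 0.25×(0−251) = 251 − 62.75 = 188.25 → 188
  G: 13 + 0.25×(0−13) = 13 − 3.25 = 9.75 → 10
  B: 49 − 12.25 = 36.75 → 37
rgb(188, 10, 37) = #BC0A25.

#BC0A25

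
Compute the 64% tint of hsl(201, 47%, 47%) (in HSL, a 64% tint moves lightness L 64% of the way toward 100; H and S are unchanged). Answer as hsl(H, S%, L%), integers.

hsl(201, 47%, 81%)

L moves 64% from 47 toward 100: 47 + 33.92 = 80.92 → 81.
H and S are unchanged.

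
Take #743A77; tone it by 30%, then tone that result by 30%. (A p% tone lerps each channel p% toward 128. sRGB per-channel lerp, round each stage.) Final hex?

#7A5E7C

#743A77 is rgb(116, 58, 119).
Per channel, c → c + 0.3(128 − c):
  R: 116 + 0.3×(128−116) = 116 + 3.6 = 119.6 → 120
  G: 58 + 0.3×(128−58) = 58 + 21 = 79 → 79
  B: 119 + 2.7 = 121.7 → 122
After the tone: rgb(120, 79, 122) = #784F7A.
A 30% tone moves each channel 30% toward 128:
  R: 120 + 2.4 = 122.4 → 122
  G: 79 + 14.7 = 93.7 → 94
  B: 122 + 0.3×(128−122) = 122 + 1.8 = 123.8 → 124
rgb(122, 94, 124) = #7A5E7C.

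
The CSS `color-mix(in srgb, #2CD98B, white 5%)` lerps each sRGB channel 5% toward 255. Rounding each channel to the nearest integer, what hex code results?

#37DB91

#2CD98B is rgb(44, 217, 139).
A 5% tint moves each channel 5% toward 255:
  R: 44 + 0.05×(255−44) = 44 + 10.55 = 54.55 → 55
  G: 217 + 1.9 = 218.9 → 219
  B: 139 + 0.05×(255−139) = 139 + 5.8 = 144.8 → 145
rgb(55, 219, 145) = #37DB91.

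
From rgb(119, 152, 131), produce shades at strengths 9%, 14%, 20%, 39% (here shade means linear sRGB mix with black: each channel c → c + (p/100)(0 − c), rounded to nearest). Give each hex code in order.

9%: (119 − 10.71 = 108.29→108, 152 − 13.68 = 138.32→138, 131 − 11.79 = 119.21→119) → #6c8a77
14%: (119 − 16.66 = 102.34→102, 152 − 21.28 = 130.72→131, 131 − 18.34 = 112.66→113) → #668371
20%: (119 − 23.8 = 95.2→95, 152 − 30.4 = 121.6→122, 131 − 26.2 = 104.8→105) → #5f7a69
39%: (119 − 46.41 = 72.59→73, 152 − 59.28 = 92.72→93, 131 − 51.09 = 79.91→80) → #495d50

#6c8a77, #668371, #5f7a69, #495d50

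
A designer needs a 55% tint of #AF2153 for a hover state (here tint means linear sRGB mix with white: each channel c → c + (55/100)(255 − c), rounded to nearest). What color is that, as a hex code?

#AF2153 is rgb(175, 33, 83).
Per channel, c → c + 0.55(255 − c):
  R: 175 + 44 = 219 → 219
  G: 33 + 0.55×(255−33) = 33 + 122.1 = 155.1 → 155
  B: 83 + 0.55×(255−83) = 83 + 94.6 = 177.6 → 178
rgb(219, 155, 178) = #DB9BB2.

#DB9BB2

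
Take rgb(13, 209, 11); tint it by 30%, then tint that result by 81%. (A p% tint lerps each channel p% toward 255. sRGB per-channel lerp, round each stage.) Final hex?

A 30% tint moves each channel 30% toward 255:
  R: 13 + 0.3×(255−13) = 13 + 72.6 = 85.6 → 86
  G: 209 + 13.8 = 222.8 → 223
  B: 11 + 0.3×(255−11) = 11 + 73.2 = 84.2 → 84
After the tint: rgb(86, 223, 84) = #56DF54.
Lerp each channel 81% toward 255:
  R: 86 + 0.81×(255−86) = 86 + 136.89 = 222.89 → 223
  G: 223 + 0.81×(255−223) = 223 + 25.92 = 248.92 → 249
  B: 84 + 0.81×(255−84) = 84 + 138.51 = 222.51 → 223
rgb(223, 249, 223) = #DFF9DF.

#DFF9DF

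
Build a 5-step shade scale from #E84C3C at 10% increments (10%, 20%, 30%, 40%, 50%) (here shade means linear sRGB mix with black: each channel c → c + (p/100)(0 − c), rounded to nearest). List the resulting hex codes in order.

#E84C3C is rgb(232, 76, 60).
10%: (232 − 23.2 = 208.8→209, 76 − 7.6 = 68.4→68, 60 − 6 = 54→54) → #D14436
20%: (232 − 46.4 = 185.6→186, 76 − 15.2 = 60.8→61, 60 − 12 = 48→48) → #BA3D30
30%: (232 − 69.6 = 162.4→162, 76 − 22.8 = 53.2→53, 60 − 18 = 42→42) → #A2352A
40%: (232 − 92.8 = 139.2→139, 76 − 30.4 = 45.6→46, 60 − 24 = 36→36) → #8B2E24
50%: (232 − 116 = 116→116, 76 − 38 = 38→38, 60 − 30 = 30→30) → #74261E

#D14436, #BA3D30, #A2352A, #8B2E24, #74261E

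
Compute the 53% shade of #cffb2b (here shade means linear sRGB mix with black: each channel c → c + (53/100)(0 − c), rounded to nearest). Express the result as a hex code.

#617614

#cffb2b is rgb(207, 251, 43).
Per channel, c → c + 0.53(0 − c):
  R: 207 − 109.71 = 97.29 → 97
  G: 251 + 0.53×(0−251) = 251 − 133.03 = 117.97 → 118
  B: 43 − 22.79 = 20.21 → 20
rgb(97, 118, 20) = #617614.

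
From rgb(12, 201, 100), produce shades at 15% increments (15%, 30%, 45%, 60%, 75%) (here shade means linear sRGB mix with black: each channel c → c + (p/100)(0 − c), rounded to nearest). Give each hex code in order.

#0aab55, #088d46, #076f37, #055028, #033219

15%: (12 − 1.8 = 10.2→10, 201 − 30.15 = 170.85→171, 100 − 15 = 85→85) → #0aab55
30%: (12 − 3.6 = 8.4→8, 201 − 60.3 = 140.7→141, 100 − 30 = 70→70) → #088d46
45%: (12 − 5.4 = 6.6→7, 201 − 90.45 = 110.55→111, 100 − 45 = 55→55) → #076f37
60%: (12 − 7.2 = 4.8→5, 201 − 120.6 = 80.4→80, 100 − 60 = 40→40) → #055028
75%: (12 − 9 = 3→3, 201 − 150.75 = 50.25→50, 100 − 75 = 25→25) → #033219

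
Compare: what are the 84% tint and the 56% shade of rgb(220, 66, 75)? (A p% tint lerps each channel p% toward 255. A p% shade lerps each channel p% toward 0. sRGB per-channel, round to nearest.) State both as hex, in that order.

#F9E1E2, #611D21

84% tint:
  R: 220 + 0.84×(255−220) = 220 + 29.4 = 249.4 → 249
  G: 66 + 0.84×(255−66) = 66 + 158.76 = 224.76 → 225
  B: 75 + 0.84×(255−75) = 75 + 151.2 = 226.2 → 226
  → #F9E1E2
56% shade:
  R: 220 − 123.2 = 96.8 → 97
  G: 66 + 0.56×(0−66) = 66 − 36.96 = 29.04 → 29
  B: 75 + 0.56×(0−75) = 75 − 42 = 33 → 33
  → #611D21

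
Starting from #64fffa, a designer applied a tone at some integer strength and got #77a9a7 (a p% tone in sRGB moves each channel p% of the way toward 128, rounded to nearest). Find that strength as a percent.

68%

#64fffa is rgb(100, 255, 250); #77a9a7 is rgb(119, 169, 167).
On the G channel (widest range): 169 ≈ 255 + (p/100)(128 − 255), so p ≈ 100×(169 − 255)/(128 − 255) = -8600/-127 = 67.72.
p = 68 reproduces all three channels after rounding.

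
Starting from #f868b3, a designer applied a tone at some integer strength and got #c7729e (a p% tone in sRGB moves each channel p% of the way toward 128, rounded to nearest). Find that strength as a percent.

41%

#f868b3 is rgb(248, 104, 179); #c7729e is rgb(199, 114, 158).
On the R channel (widest range): 199 ≈ 248 + (p/100)(128 − 248), so p ≈ 100×(199 − 248)/(128 − 248) = -4900/-120 = 40.83.
p = 41 reproduces all three channels after rounding.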